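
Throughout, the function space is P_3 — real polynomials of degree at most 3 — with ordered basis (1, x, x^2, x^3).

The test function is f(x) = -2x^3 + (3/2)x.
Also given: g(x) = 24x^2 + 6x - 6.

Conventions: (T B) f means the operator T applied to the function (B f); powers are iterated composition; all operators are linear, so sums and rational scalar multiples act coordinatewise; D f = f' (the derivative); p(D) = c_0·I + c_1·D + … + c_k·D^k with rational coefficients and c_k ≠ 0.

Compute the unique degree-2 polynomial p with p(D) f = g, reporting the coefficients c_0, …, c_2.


D^0 f = -2x^3 + (3/2)x
D^1 f = -6x^2 + 3/2
D^2 f = -12x
matching coefficients of g against c_0 f + c_1 Df + … from the top degree down determines the c_i
solution: c_0 = 0, c_1 = -4, c_2 = -1/2

p(D) = -4·D − (1/2)·D^2, i.e. c_0 = 0, c_1 = -4, c_2 = -1/2


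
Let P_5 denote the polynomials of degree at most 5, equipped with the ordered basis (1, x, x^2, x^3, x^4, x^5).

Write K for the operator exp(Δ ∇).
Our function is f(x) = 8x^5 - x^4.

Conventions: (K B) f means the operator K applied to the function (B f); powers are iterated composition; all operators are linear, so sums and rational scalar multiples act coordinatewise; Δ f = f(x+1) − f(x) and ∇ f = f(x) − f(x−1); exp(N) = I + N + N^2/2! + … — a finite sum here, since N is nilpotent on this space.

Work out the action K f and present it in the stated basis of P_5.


the image equals g(x) = 8x^5 - x^4 + 160x^3 - 12x^2 + 560x - 14

order-1 term: 160x^3 - 12x^2 + 80x - 2
order-2 term: 480x - 12
the series for exp(Δ ∇) f terminates at order 2
exp(Δ ∇) f = 8x^5 - x^4 + 160x^3 - 12x^2 + 560x - 14


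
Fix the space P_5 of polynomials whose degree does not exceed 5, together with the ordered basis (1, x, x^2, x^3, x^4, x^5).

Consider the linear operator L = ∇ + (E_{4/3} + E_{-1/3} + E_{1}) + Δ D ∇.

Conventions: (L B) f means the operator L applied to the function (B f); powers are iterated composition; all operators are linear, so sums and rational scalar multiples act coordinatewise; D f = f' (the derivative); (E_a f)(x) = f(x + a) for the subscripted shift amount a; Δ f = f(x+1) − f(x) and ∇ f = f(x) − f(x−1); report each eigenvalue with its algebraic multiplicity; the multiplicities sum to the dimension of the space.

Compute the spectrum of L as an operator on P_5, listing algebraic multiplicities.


λ = 3 (multiplicity 6)

image of 1: 3
image of x: 3x + 3
image of x^2: 3x^2 + 6x + 17/9
image of x^3: 3x^3 + 9x^2 + (17/3)x + 31/3
image of x^4: 3x^4 + 12x^3 + (34/3)x^2 + (124/3)x + 257/81
image of x^5: 3x^5 + 15x^4 + (170/9)x^3 + (310/3)x^2 + (1285/81)x + 1313/81
the matrix is upper triangular; its diagonal is (3, 3, 3, 3, 3, 3)
for a triangular matrix the eigenvalues are the diagonal entries, with algebraic multiplicity their repetition count


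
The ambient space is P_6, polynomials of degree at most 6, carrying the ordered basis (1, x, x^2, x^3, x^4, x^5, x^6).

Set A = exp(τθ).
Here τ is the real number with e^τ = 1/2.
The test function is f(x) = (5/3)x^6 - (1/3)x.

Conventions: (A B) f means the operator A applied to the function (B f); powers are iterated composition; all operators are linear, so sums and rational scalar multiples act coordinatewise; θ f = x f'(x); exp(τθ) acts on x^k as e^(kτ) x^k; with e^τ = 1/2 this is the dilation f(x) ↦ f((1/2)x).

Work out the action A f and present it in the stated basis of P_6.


the result is g(x) = (5/192)x^6 - (1/6)x

exp(τθ) x^k = e^(kτ) x^k; with e^τ = 1/2 this sends x^k to (1/2)^k x^k
x ↦ 1/2 x
x^6 ↦ 1/64 x^6
applying this coordinatewise to f: exp(τθ) f = (5/192)x^6 - (1/6)x


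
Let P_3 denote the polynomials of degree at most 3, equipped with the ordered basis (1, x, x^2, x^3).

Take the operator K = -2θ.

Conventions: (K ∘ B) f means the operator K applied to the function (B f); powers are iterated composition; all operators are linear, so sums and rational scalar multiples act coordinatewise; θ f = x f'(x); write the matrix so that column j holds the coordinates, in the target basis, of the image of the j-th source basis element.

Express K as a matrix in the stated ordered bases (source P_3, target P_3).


image of 1: 0
image of x: -2x
image of x^2: -4x^2
image of x^3: -6x^3
each image's coordinates form column j of the matrix

the matrix is [[0, 0, 0, 0]; [0, -2, 0, 0]; [0, 0, -4, 0]; [0, 0, 0, -6]] (rows listed top to bottom)


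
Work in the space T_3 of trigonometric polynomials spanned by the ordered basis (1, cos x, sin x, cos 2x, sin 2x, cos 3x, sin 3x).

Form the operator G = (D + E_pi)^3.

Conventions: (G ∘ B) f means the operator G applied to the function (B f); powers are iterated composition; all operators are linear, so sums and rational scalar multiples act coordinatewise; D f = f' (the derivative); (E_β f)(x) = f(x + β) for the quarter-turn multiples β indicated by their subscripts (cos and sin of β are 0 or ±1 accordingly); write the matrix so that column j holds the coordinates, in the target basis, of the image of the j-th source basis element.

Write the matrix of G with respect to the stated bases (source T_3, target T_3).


the matrix is [[1, 0, 0, 0, 0, 0, 0]; [0, 2, 2, 0, 0, 0, 0]; [0, -2, 2, 0, 0, 0, 0]; [0, 0, 0, -11, -2, 0, 0]; [0, 0, 0, 2, -11, 0, 0]; [0, 0, 0, 0, 0, 26, -18]; [0, 0, 0, 0, 0, 18, 26]] (rows listed top to bottom)

image of 1: 1
image of cos x: 2cos x - 2sin x
image of sin x: 2cos x + 2sin x
image of cos 2x: -11cos 2x + 2sin 2x
image of sin 2x: -2cos 2x - 11sin 2x
image of cos 3x: 26cos 3x + 18sin 3x
image of sin 3x: -18cos 3x + 26sin 3x
each image's coordinates form column j of the matrix


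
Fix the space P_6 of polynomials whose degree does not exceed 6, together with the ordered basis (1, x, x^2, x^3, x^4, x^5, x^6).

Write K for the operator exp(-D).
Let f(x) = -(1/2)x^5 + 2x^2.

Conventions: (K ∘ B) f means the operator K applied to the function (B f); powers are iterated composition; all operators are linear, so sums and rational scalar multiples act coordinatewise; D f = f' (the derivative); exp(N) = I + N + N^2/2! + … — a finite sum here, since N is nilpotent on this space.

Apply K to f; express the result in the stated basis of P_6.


g(x) = -(1/2)x^5 + (5/2)x^4 - 5x^3 + 7x^2 - (13/2)x + 5/2

order-1 term: (5/2)x^4 - 4x
order-2 term: -5x^3 + 2
order-3 term: 5x^2
order-4 term: -(5/2)x
order-5 term: 1/2
the series for exp(-D) f terminates at order 5
exp(-D) f = -(1/2)x^5 + (5/2)x^4 - 5x^3 + 7x^2 - (13/2)x + 5/2


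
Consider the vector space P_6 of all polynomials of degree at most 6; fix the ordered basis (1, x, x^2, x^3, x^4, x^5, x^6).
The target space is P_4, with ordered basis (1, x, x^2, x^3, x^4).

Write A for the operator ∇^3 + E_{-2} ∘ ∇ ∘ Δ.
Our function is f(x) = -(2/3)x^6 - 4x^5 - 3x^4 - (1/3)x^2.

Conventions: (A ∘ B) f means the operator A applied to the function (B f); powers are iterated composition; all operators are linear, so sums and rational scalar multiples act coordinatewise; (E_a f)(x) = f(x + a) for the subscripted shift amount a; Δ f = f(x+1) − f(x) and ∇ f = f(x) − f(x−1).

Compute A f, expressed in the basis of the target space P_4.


∇ f = -4x^5 - 10x^4 + (44/3)x^3 - 12x^2 + (10/3)x
∇ ∇ f = -20x^4 + 64x^2 - 88x + 36
∇ ∇ ∇ f = -80x^3 + 120x^2 + 48x - 132
Δ f = -4x^5 - 30x^4 - (196/3)x^3 - 68x^2 - (110/3)x - 8
∇ Δ f = -20x^4 - 80x^3 - 56x^2 - 40x - 8
E_{-2} ∇ Δ f = -20x^4 + 80x^3 - 56x^2 - 136x + 168
(∇^3 + E_{-2} ∘ ∇ ∘ Δ) f = -20x^4 + 64x^2 - 88x + 36

the image equals g(x) = -20x^4 + 64x^2 - 88x + 36


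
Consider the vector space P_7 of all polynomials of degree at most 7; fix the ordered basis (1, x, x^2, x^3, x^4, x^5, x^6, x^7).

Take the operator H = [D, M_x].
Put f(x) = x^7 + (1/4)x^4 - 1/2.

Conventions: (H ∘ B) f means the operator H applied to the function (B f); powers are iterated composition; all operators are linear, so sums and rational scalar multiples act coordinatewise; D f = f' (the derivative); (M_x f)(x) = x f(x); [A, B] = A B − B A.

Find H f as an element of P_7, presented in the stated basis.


M_x f = x^8 + (1/4)x^5 - (1/2)x
D M_x f = 8x^7 + (5/4)x^4 - 1/2
D f = 7x^6 + x^3
M_x D f = 7x^7 + x^4
[D, M_x] f = x^7 + (1/4)x^4 - 1/2

g(x) = x^7 + (1/4)x^4 - 1/2


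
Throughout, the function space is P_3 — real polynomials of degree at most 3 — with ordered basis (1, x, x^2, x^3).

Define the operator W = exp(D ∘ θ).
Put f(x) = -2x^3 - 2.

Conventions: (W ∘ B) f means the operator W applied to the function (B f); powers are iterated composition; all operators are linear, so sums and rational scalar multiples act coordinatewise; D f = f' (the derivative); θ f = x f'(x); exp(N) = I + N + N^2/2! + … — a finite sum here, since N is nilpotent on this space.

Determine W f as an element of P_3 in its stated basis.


g(x) = -2x^3 - 18x^2 - 36x - 14

order-1 term: -18x^2
order-2 term: -36x
order-3 term: -12
the series for exp(D ∘ θ) f terminates at order 3
exp(D ∘ θ) f = -2x^3 - 18x^2 - 36x - 14


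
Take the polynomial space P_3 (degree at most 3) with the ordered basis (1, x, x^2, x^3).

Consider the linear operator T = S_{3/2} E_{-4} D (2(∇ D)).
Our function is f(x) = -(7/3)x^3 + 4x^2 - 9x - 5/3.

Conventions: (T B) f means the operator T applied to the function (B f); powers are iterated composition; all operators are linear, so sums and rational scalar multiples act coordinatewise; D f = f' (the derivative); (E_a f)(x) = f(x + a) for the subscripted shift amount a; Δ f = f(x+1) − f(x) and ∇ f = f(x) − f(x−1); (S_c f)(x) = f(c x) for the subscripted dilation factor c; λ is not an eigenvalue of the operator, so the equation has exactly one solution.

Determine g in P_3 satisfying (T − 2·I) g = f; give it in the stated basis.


write g with unknown coordinates in the stated basis and equate coefficients in (T − 2·I) g = f
solving from the highest basis element down gives g = (7/6)x^3 - 2x^2 + (9/2)x + 47/6
check: T g = 14
so T g − 2·g = -(7/3)x^3 + 4x^2 - 9x - 5/3 = f ✓

g(x) = (7/6)x^3 - 2x^2 + (9/2)x + 47/6


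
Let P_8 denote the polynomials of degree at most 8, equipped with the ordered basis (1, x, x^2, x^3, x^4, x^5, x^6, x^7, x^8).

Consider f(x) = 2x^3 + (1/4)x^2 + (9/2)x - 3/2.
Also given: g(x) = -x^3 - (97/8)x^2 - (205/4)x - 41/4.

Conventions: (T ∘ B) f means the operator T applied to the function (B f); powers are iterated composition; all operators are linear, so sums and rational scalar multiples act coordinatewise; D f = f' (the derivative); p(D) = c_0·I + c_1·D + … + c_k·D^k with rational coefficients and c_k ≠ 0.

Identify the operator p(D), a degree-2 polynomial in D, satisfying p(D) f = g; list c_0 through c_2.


D^0 f = 2x^3 + (1/4)x^2 + (9/2)x - 3/2
D^1 f = 6x^2 + (1/2)x + 9/2
D^2 f = 12x + 1/2
matching coefficients of g against c_0 f + c_1 Df + … from the top degree down determines the c_i
solution: c_0 = -1/2, c_1 = -2, c_2 = -4

p(D) = -(1/2)·I − 2·D − 4·D^2, i.e. c_0 = -1/2, c_1 = -2, c_2 = -4


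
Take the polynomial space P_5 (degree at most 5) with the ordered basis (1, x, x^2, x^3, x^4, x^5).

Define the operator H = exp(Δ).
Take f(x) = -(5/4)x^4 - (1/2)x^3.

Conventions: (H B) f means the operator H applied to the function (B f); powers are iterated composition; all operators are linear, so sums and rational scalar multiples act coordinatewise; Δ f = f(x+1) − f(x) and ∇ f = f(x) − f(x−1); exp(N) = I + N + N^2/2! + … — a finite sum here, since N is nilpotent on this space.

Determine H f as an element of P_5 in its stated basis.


the image equals g(x) = -(5/4)x^4 - (11/2)x^3 - (33/2)x^2 - 28x - 85/4

order-1 term: -5x^3 - 9x^2 - (13/2)x - 7/4
order-2 term: -(15/2)x^2 - (33/2)x - 41/4
order-3 term: -5x - 8
order-4 term: -5/4
the series for exp(Δ) f terminates at order 4
exp(Δ) f = -(5/4)x^4 - (11/2)x^3 - (33/2)x^2 - 28x - 85/4


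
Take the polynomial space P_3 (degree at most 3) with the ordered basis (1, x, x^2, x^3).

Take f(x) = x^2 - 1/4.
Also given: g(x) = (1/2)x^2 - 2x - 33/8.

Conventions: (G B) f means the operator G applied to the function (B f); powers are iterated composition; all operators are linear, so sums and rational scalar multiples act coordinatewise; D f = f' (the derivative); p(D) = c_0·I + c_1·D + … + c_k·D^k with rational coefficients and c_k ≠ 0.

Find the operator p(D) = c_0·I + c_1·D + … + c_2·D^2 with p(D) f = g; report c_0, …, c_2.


p(D) = (1/2)·I − D − 2·D^2, i.e. c_0 = 1/2, c_1 = -1, c_2 = -2

D^0 f = x^2 - 1/4
D^1 f = 2x
D^2 f = 2
matching coefficients of g against c_0 f + c_1 Df + … from the top degree down determines the c_i
solution: c_0 = 1/2, c_1 = -1, c_2 = -2


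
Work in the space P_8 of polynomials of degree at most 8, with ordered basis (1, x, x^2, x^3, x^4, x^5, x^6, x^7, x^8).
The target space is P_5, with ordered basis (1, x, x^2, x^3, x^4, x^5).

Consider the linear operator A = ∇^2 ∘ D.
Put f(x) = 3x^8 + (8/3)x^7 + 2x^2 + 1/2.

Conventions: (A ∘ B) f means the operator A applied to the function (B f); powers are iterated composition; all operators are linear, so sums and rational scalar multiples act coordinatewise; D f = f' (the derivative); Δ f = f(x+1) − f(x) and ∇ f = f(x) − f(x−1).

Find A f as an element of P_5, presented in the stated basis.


the result is g(x) = 1008x^5 - 4480x^4 + 9520x^3 - 11200x^2 + 7056x - 5600/3

D f = 24x^7 + (56/3)x^6 + 4x
∇ D f = 168x^6 - 392x^5 + 560x^4 - (1400/3)x^3 + 224x^2 - 56x + 28/3
∇ ∇ D f = 1008x^5 - 4480x^4 + 9520x^3 - 11200x^2 + 7056x - 5600/3


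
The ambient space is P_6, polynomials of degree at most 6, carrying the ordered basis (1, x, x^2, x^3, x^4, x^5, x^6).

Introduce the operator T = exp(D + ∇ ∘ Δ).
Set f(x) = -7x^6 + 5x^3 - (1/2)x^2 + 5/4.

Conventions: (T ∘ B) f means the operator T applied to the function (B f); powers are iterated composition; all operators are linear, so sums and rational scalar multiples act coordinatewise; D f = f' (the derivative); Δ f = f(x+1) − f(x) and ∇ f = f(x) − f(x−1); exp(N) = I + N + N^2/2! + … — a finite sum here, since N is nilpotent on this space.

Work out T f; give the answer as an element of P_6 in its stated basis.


the result is g(x) = -7x^6 - 42x^5 - 315x^4 - 975x^3 - (5641/2)x^2 - 3778x - 11705/4

order-1 term: -42x^5 - 210x^4 - 195x^2 + 29x - 15
order-2 term: -105x^4 - 840x^3 - 1260x^2 - 405x - 781/2
order-3 term: -140x^3 - 1260x^2 - 2520x - 1045
order-4 term: -105x^2 - 840x - 1260
order-5 term: -42x - 210
order-6 term: -7
the series for exp(D + ∇ ∘ Δ) f terminates at order 6
exp(D + ∇ ∘ Δ) f = -7x^6 - 42x^5 - 315x^4 - 975x^3 - (5641/2)x^2 - 3778x - 11705/4


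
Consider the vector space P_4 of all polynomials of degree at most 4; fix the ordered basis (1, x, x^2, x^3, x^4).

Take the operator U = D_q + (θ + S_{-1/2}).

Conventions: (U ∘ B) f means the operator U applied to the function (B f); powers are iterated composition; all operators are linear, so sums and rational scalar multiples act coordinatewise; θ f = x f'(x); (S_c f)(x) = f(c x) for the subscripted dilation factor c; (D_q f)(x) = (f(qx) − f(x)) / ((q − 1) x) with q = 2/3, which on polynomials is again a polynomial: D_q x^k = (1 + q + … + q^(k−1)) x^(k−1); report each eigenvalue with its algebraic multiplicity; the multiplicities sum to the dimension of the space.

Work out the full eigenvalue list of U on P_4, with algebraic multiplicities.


image of 1: 1
image of x: (1/2)x + 1
image of x^2: (9/4)x^2 + (5/3)x
image of x^3: (23/8)x^3 + (19/9)x^2
image of x^4: (65/16)x^4 + (65/27)x^3
the matrix is upper triangular; its diagonal is (1, 1/2, 9/4, 23/8, 65/16)
for a triangular matrix the eigenvalues are the diagonal entries, with algebraic multiplicity their repetition count

λ = 1/2 (multiplicity 1), λ = 1 (multiplicity 1), λ = 9/4 (multiplicity 1), λ = 23/8 (multiplicity 1), λ = 65/16 (multiplicity 1)


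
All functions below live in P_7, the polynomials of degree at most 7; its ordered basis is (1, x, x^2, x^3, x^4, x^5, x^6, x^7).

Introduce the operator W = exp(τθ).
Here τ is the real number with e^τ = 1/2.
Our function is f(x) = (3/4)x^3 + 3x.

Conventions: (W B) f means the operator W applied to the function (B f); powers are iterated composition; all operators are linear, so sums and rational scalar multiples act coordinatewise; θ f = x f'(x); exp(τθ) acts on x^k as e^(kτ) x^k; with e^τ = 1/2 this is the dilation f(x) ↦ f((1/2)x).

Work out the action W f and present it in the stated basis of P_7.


exp(τθ) x^k = e^(kτ) x^k; with e^τ = 1/2 this sends x^k to (1/2)^k x^k
x ↦ 1/2 x
x^3 ↦ 1/8 x^3
applying this coordinatewise to f: exp(τθ) f = (3/32)x^3 + (3/2)x

the result is g(x) = (3/32)x^3 + (3/2)x


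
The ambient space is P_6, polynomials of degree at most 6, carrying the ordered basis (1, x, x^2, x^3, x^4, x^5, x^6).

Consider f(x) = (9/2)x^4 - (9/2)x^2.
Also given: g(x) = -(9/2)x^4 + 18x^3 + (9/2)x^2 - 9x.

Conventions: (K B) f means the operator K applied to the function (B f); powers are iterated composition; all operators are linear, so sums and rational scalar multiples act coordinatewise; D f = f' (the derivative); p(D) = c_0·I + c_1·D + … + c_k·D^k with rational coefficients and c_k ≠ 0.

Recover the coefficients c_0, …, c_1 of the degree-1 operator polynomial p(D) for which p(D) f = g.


p(D) = -I + D, i.e. c_0 = -1, c_1 = 1

D^0 f = (9/2)x^4 - (9/2)x^2
D^1 f = 18x^3 - 9x
matching coefficients of g against c_0 f + c_1 Df + … from the top degree down determines the c_i
solution: c_0 = -1, c_1 = 1


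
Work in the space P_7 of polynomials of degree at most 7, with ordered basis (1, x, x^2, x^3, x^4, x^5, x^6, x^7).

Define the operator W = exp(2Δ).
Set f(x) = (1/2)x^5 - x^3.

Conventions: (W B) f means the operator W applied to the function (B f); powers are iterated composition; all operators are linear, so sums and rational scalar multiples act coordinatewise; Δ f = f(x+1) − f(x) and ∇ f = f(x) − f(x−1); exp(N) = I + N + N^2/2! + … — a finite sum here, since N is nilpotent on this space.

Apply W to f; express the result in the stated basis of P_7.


the image equals g(x) = (1/2)x^5 + 5x^4 + 29x^3 + 104x^2 + 217x + 205

order-1 term: 5x^4 + 10x^3 + 4x^2 - x - 1
order-2 term: 20x^3 + 60x^2 + 58x + 18
order-3 term: 40x^2 + 120x + 92
order-4 term: 40x + 80
order-5 term: 16
the series for exp(2Δ) f terminates at order 5
exp(2Δ) f = (1/2)x^5 + 5x^4 + 29x^3 + 104x^2 + 217x + 205


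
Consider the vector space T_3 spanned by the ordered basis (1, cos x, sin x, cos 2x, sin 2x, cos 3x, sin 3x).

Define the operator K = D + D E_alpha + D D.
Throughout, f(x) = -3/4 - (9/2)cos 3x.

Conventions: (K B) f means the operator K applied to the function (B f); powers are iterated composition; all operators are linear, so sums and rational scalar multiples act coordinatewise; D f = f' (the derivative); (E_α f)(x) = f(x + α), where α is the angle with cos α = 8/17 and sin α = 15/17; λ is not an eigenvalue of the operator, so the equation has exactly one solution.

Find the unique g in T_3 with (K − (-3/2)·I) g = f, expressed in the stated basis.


write g with unknown coordinates in the stated basis and equate coefficients in (K − (-3/2)·I) g = f
solving from the highest basis element down gives g = -1/2 + (2829/4525)cos 3x - (6/4525)sin 3x
check: K g = -(24606/4525)cos 3x + (9/4525)sin 3x
so K g − (-3/2)·g = -3/4 - (9/2)cos 3x = f ✓

the image equals g(x) = -1/2 + (2829/4525)cos 3x - (6/4525)sin 3x


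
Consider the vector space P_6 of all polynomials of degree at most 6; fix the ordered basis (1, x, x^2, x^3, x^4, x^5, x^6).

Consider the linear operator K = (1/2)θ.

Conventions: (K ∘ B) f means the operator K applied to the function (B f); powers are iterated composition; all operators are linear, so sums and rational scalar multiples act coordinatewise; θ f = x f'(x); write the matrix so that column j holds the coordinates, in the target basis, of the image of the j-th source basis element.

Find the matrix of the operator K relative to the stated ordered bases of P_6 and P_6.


the matrix is [[0, 0, 0, 0, 0, 0, 0]; [0, 1/2, 0, 0, 0, 0, 0]; [0, 0, 1, 0, 0, 0, 0]; [0, 0, 0, 3/2, 0, 0, 0]; [0, 0, 0, 0, 2, 0, 0]; [0, 0, 0, 0, 0, 5/2, 0]; [0, 0, 0, 0, 0, 0, 3]] (rows listed top to bottom)

image of 1: 0
image of x: (1/2)x
image of x^2: x^2
image of x^3: (3/2)x^3
image of x^4: 2x^4
image of x^5: (5/2)x^5
image of x^6: 3x^6
each image's coordinates form column j of the matrix


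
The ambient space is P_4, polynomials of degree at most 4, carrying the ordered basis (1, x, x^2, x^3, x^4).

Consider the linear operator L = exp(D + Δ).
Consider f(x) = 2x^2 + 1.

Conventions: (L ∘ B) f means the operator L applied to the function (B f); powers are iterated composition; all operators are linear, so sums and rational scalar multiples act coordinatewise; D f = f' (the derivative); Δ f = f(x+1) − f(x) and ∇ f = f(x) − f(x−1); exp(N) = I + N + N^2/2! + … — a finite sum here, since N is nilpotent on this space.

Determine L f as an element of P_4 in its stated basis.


order-1 term: 8x + 2
order-2 term: 8
the series for exp(D + Δ) f terminates at order 2
exp(D + Δ) f = 2x^2 + 8x + 11

the image equals g(x) = 2x^2 + 8x + 11


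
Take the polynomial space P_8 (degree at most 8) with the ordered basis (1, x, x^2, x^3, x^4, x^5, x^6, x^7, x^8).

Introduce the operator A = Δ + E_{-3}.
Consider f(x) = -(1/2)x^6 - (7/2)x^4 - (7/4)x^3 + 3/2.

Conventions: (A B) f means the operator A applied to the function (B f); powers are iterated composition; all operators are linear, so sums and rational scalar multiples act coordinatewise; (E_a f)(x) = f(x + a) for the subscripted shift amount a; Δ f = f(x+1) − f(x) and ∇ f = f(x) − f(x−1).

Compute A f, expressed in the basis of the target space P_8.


the result is g(x) = -(1/2)x^6 + 6x^5 - (157/2)x^4 + (1145/4)x^3 - (1629/2)x^2 + (2075/2)x - 605

Δ f = -3x^5 - (15/2)x^4 - 24x^3 - (135/4)x^2 - (89/4)x - 23/4
E_{-3} f = -(1/2)x^6 + 9x^5 - 71x^4 + (1241/4)x^3 - (3123/4)x^2 + (4239/4)x - 2397/4
(Δ + E_{-3}) f = -(1/2)x^6 + 6x^5 - (157/2)x^4 + (1145/4)x^3 - (1629/2)x^2 + (2075/2)x - 605


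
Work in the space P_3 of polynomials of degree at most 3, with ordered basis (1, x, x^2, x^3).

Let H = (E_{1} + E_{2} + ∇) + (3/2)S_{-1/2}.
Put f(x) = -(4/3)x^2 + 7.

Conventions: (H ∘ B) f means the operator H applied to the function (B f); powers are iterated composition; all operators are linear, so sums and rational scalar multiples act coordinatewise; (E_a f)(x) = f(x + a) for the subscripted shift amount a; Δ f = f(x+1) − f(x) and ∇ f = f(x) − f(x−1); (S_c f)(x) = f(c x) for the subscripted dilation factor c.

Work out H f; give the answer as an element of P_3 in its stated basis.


the image equals g(x) = -(19/6)x^2 - (32/3)x + 115/6

E_{1} f = -(4/3)x^2 - (8/3)x + 17/3
E_{2} f = -(4/3)x^2 - (16/3)x + 5/3
∇ f = -(8/3)x + 4/3
(E_{1} + E_{2} + ∇) f = -(8/3)x^2 - (32/3)x + 26/3
S_{-1/2} f = -(1/3)x^2 + 7
((3/2)S_{-1/2}) f = -(1/2)x^2 + 21/2
((E_{1} + E_{2} + ∇) + (3/2)S_{-1/2}) f = -(19/6)x^2 - (32/3)x + 115/6


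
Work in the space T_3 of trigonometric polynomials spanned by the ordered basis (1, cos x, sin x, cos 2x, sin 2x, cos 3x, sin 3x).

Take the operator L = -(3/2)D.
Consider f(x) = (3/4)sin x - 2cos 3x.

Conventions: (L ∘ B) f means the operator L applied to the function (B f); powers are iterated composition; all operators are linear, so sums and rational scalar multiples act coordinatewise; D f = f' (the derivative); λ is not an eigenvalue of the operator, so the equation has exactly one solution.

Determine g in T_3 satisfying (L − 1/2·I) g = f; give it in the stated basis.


the result is g(x) = (9/20)cos x - (3/20)sin x + (2/41)cos 3x + (18/41)sin 3x

write g with unknown coordinates in the stated basis and equate coefficients in (L − 1/2·I) g = f
solving from the highest basis element down gives g = (9/20)cos x - (3/20)sin x + (2/41)cos 3x + (18/41)sin 3x
check: L g = (9/40)cos x + (27/40)sin x - (81/41)cos 3x + (9/41)sin 3x
so L g − 1/2·g = (3/4)sin x - 2cos 3x = f ✓


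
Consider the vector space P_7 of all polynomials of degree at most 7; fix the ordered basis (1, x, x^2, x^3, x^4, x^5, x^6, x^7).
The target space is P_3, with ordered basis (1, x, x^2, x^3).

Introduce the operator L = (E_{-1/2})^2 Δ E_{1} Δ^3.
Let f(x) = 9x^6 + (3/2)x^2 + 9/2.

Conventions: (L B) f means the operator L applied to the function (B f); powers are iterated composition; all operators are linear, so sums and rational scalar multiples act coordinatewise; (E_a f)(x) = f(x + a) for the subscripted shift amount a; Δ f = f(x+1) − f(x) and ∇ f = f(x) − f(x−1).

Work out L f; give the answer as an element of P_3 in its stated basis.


g(x) = 3240x^2 + 12960x + 14040

Δ f = 54x^5 + 135x^4 + 180x^3 + 135x^2 + 57x + 21/2
Δ Δ f = 270x^4 + 1080x^3 + 1890x^2 + 1620x + 561
Δ Δ Δ f = 1080x^3 + 4860x^2 + 8100x + 4860
E_{1} Δ^3 f = 1080x^3 + 8100x^2 + 21060x + 18900
Δ E_{1} Δ^3 f = 3240x^2 + 19440x + 30240
E_{-1/2} (Δ E_{1}) Δ^3 f = 3240x^2 + 16200x + 21330
E_{-1/2} E_{-1/2} (Δ E_{1}) Δ^3 f = 3240x^2 + 12960x + 14040


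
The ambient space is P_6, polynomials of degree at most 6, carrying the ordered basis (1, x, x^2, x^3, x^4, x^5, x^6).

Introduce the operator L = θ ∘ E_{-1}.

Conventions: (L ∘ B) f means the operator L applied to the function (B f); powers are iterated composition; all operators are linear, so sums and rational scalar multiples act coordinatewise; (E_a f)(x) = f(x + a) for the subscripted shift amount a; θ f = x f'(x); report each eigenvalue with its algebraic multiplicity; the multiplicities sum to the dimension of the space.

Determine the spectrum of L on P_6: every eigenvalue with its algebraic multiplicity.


λ = 0 (multiplicity 1), λ = 1 (multiplicity 1), λ = 2 (multiplicity 1), λ = 3 (multiplicity 1), λ = 4 (multiplicity 1), λ = 5 (multiplicity 1), λ = 6 (multiplicity 1)

image of 1: 0
image of x: x
image of x^2: 2x^2 - 2x
image of x^3: 3x^3 - 6x^2 + 3x
image of x^4: 4x^4 - 12x^3 + 12x^2 - 4x
image of x^5: 5x^5 - 20x^4 + 30x^3 - 20x^2 + 5x
image of x^6: 6x^6 - 30x^5 + 60x^4 - 60x^3 + 30x^2 - 6x
the matrix is upper triangular; its diagonal is (0, 1, 2, 3, 4, 5, 6)
for a triangular matrix the eigenvalues are the diagonal entries, with algebraic multiplicity their repetition count


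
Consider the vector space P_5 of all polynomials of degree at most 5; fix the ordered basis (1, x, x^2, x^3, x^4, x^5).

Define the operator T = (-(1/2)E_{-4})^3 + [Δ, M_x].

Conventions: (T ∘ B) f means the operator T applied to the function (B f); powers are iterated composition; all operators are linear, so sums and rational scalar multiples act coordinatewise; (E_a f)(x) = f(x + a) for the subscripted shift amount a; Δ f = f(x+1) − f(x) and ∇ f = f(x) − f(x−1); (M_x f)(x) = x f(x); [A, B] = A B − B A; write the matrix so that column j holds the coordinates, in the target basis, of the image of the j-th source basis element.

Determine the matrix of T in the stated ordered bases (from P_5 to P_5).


image of 1: 7/8
image of x: (7/8)x + 5/2
image of x^2: (7/8)x^2 + 5x - 17
image of x^3: (7/8)x^3 + (15/2)x^2 - 51x + 217
image of x^4: (7/8)x^4 + 10x^3 - 102x^2 + 868x - 2591
image of x^5: (7/8)x^5 + (25/2)x^4 - 170x^3 + 2170x^2 - 12955x + 31105
each image's coordinates form column j of the matrix

the matrix is [[7/8, 5/2, -17, 217, -2591, 31105]; [0, 7/8, 5, -51, 868, -12955]; [0, 0, 7/8, 15/2, -102, 2170]; [0, 0, 0, 7/8, 10, -170]; [0, 0, 0, 0, 7/8, 25/2]; [0, 0, 0, 0, 0, 7/8]] (rows listed top to bottom)


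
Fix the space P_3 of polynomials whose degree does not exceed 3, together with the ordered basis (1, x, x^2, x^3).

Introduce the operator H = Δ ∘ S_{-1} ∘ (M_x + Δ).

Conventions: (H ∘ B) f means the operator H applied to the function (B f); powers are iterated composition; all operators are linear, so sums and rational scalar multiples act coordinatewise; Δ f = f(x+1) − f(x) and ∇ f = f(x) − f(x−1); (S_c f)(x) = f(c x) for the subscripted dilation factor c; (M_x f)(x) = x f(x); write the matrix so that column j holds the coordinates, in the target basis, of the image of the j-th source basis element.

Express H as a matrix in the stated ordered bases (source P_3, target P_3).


the matrix is [[-1, 1, -3, 1]; [0, 2, -3, 10]; [0, 0, -3, 6]; [0, 0, 0, 4]] (rows listed top to bottom)

image of 1: -1
image of x: 2x + 1
image of x^2: -3x^2 - 3x - 3
image of x^3: 4x^3 + 6x^2 + 10x + 1
each image's coordinates form column j of the matrix


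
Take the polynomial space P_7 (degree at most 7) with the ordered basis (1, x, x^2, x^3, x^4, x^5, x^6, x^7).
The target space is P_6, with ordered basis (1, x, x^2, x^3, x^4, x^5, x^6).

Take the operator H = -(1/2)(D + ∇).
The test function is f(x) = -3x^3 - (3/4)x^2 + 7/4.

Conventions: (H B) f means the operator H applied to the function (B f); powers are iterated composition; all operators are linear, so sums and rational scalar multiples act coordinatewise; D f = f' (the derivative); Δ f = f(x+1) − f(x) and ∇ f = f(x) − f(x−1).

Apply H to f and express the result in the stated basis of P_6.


g(x) = 9x^2 - 3x + 9/8

D f = -9x^2 - (3/2)x
∇ f = -9x^2 + (15/2)x - 9/4
(D + ∇) f = -18x^2 + 6x - 9/4
(-(1/2)(D + ∇)) f = 9x^2 - 3x + 9/8


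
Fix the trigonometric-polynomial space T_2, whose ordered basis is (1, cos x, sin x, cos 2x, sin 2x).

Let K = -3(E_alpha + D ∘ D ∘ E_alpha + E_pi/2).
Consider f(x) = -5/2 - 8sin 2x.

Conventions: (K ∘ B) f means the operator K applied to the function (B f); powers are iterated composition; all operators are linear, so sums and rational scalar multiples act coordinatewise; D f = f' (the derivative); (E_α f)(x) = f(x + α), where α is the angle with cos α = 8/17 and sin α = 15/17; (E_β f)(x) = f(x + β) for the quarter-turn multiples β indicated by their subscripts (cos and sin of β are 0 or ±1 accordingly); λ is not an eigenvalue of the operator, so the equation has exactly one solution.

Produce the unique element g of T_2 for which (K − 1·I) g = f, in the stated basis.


the result is g(x) = 5/14 + (17280/18769)cos 2x + (6968/18769)sin 2x

write g with unknown coordinates in the stated basis and equate coefficients in (K − 1·I) g = f
solving from the highest basis element down gives g = 5/14 + (17280/18769)cos 2x + (6968/18769)sin 2x
check: K g = -15/7 + (17280/18769)cos 2x - (143184/18769)sin 2x
so K g − 1·g = -5/2 - 8sin 2x = f ✓


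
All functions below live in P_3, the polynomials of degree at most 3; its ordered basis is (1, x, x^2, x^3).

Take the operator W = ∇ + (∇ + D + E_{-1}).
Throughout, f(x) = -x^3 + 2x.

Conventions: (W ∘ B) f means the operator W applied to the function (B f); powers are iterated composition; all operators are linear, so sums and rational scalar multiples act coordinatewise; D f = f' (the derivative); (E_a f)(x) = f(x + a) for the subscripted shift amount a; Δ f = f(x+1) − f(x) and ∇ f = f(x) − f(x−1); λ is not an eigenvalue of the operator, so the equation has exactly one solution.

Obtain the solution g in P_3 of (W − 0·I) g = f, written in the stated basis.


g(x) = -x^3 + 6x^2 - 25x + 57

write g with unknown coordinates in the stated basis and equate coefficients in (W − 0·I) g = f
solving from the highest basis element down gives g = -x^3 + 6x^2 - 25x + 57
check: W g = -x^3 + 2x
so W g − 0·g = -x^3 + 2x = f ✓


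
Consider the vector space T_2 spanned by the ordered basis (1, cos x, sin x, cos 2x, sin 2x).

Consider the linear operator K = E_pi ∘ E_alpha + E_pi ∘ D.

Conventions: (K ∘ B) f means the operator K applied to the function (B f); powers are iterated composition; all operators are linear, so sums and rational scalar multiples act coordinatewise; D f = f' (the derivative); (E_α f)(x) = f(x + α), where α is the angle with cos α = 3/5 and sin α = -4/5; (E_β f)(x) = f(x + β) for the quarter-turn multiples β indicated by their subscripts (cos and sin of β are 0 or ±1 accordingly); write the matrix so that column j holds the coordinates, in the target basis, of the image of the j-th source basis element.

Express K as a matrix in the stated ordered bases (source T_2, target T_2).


image of 1: 1
image of cos x: -(3/5)cos x + (1/5)sin x
image of sin x: -(1/5)cos x - (3/5)sin x
image of cos 2x: -(7/25)cos 2x - (26/25)sin 2x
image of sin 2x: (26/25)cos 2x - (7/25)sin 2x
each image's coordinates form column j of the matrix

the matrix is [[1, 0, 0, 0, 0]; [0, -3/5, -1/5, 0, 0]; [0, 1/5, -3/5, 0, 0]; [0, 0, 0, -7/25, 26/25]; [0, 0, 0, -26/25, -7/25]] (rows listed top to bottom)


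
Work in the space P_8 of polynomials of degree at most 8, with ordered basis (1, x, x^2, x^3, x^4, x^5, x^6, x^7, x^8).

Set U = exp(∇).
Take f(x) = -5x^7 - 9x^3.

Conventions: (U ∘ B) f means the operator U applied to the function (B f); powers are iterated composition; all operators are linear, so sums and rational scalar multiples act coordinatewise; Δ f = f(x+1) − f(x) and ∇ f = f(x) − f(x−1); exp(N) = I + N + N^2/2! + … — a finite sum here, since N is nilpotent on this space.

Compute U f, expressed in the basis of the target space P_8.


order-1 term: -35x^6 + 105x^5 - 175x^4 + 175x^3 - 132x^2 + 62x - 14
order-2 term: -105x^5 + 525x^4 - 1225x^3 + 1575x^2 - 1112x + 342
order-3 term: -175x^4 + 1050x^3 - 2625x^2 + 3150x - 1514
order-4 term: -175x^3 + 1050x^2 - 2275x + 1750
order-5 term: -105x^2 + 525x - 700
order-6 term: -35x + 105
order-7 term: -5
the series for exp(∇) f terminates at order 7
exp(∇) f = -5x^7 - 35x^6 + 175x^4 - 184x^3 - 237x^2 + 315x - 36

the result is g(x) = -5x^7 - 35x^6 + 175x^4 - 184x^3 - 237x^2 + 315x - 36


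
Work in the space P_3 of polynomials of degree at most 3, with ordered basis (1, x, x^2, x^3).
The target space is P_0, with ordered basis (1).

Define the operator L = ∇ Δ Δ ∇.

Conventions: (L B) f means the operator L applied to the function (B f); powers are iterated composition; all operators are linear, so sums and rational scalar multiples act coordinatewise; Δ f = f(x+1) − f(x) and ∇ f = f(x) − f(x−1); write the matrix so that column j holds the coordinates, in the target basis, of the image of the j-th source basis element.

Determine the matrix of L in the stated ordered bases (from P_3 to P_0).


image of 1: 0
image of x: 0
image of x^2: 0
image of x^3: 0
each image's coordinates form column j of the matrix

the matrix is [[0, 0, 0, 0]] (rows listed top to bottom)


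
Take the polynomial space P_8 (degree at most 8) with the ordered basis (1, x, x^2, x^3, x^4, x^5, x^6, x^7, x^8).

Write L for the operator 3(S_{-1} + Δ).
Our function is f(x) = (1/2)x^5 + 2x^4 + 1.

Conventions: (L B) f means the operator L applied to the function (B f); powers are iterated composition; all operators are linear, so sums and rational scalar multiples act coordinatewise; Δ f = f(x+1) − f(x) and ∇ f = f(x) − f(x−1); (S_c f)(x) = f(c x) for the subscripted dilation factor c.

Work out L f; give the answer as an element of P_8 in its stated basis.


S_{-1} f = -(1/2)x^5 + 2x^4 + 1
Δ f = (5/2)x^4 + 13x^3 + 17x^2 + (21/2)x + 5/2
(S_{-1} + Δ) f = -(1/2)x^5 + (9/2)x^4 + 13x^3 + 17x^2 + (21/2)x + 7/2
(3(S_{-1} + Δ)) f = -(3/2)x^5 + (27/2)x^4 + 39x^3 + 51x^2 + (63/2)x + 21/2

g(x) = -(3/2)x^5 + (27/2)x^4 + 39x^3 + 51x^2 + (63/2)x + 21/2


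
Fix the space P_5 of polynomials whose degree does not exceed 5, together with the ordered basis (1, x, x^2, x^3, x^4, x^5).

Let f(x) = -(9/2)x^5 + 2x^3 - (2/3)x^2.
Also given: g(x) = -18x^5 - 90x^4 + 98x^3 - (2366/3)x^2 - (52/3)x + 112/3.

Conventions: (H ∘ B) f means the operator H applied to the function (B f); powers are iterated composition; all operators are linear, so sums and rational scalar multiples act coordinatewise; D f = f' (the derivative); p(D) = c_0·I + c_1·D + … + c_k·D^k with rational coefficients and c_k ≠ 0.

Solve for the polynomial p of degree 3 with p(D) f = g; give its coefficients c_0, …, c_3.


D^0 f = -(9/2)x^5 + 2x^3 - (2/3)x^2
D^1 f = -(45/2)x^4 + 6x^2 - (4/3)x
D^2 f = -90x^3 + 12x - 4/3
D^3 f = -270x^2 + 12
matching coefficients of g against c_0 f + c_1 Df + … from the top degree down determines the c_i
solution: c_0 = 4, c_1 = 4, c_2 = -1, c_3 = 3

p(D) = 4·I + 4·D − D^2 + 3·D^3, i.e. c_0 = 4, c_1 = 4, c_2 = -1, c_3 = 3


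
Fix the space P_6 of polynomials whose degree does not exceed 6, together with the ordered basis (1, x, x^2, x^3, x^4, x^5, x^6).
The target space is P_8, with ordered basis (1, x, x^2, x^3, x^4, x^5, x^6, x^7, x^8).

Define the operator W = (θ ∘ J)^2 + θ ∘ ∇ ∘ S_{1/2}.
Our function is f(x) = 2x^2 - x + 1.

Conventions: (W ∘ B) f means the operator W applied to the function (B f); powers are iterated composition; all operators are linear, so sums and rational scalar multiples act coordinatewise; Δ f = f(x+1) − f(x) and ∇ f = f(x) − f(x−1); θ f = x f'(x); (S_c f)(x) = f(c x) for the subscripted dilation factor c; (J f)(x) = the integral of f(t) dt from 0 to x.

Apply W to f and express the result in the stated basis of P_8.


J f = (2/3)x^3 - (1/2)x^2 + x
θ J f = 2x^3 - x^2 + x
J (θ ∘ J) f = (1/2)x^4 - (1/3)x^3 + (1/2)x^2
θ J (θ ∘ J) f = 2x^4 - x^3 + x^2
S_{1/2} f = (1/2)x^2 - (1/2)x + 1
∇ S_{1/2} f = x - 1
θ ∇ S_{1/2} f = x
((θ ∘ J)^2 + θ ∘ ∇ ∘ S_{1/2}) f = 2x^4 - x^3 + x^2 + x

the image equals g(x) = 2x^4 - x^3 + x^2 + x


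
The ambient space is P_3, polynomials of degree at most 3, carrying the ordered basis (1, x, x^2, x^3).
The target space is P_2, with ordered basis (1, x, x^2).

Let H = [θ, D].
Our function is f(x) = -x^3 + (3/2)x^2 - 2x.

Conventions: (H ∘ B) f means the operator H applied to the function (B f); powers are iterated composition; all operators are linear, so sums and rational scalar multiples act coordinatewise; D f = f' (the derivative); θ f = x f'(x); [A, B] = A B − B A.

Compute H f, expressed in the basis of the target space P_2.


D f = -3x^2 + 3x - 2
θ D f = -6x^2 + 3x
θ f = -3x^3 + 3x^2 - 2x
D θ f = -9x^2 + 6x - 2
[θ, D] f = 3x^2 - 3x + 2

the result is g(x) = 3x^2 - 3x + 2


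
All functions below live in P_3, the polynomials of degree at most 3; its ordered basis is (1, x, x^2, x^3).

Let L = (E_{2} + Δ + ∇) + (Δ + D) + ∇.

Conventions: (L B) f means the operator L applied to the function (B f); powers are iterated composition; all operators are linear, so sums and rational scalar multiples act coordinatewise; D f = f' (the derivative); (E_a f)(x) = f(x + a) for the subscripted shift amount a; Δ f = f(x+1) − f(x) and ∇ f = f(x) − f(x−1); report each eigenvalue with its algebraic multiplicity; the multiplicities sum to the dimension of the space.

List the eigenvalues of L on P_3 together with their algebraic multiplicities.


λ = 1 (multiplicity 4)

image of 1: 1
image of x: x + 7
image of x^2: x^2 + 14x + 4
image of x^3: x^3 + 21x^2 + 12x + 12
the matrix is upper triangular; its diagonal is (1, 1, 1, 1)
for a triangular matrix the eigenvalues are the diagonal entries, with algebraic multiplicity their repetition count


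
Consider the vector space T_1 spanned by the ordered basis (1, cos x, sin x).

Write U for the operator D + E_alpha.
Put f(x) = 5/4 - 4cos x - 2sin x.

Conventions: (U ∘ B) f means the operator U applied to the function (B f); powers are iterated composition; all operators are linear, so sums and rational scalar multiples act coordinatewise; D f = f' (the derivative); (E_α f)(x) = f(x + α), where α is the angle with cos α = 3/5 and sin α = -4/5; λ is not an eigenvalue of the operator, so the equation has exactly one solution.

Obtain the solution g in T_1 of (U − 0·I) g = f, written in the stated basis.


the result is g(x) = 5/4 - 5cos x - 5sin x

write g with unknown coordinates in the stated basis and equate coefficients in (U − 0·I) g = f
solving from the highest basis element down gives g = 5/4 - 5cos x - 5sin x
check: U g = 5/4 - 4cos x - 2sin x
so U g − 0·g = 5/4 - 4cos x - 2sin x = f ✓


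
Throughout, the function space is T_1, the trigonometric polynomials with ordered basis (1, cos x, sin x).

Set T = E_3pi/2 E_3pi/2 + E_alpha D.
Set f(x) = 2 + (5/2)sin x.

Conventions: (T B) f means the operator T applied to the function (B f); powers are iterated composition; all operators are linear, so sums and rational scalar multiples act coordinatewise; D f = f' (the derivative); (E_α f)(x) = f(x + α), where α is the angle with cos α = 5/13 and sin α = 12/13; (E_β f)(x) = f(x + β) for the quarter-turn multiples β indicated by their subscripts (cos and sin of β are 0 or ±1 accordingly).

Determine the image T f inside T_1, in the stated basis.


E_3pi/2 f = 2 - (5/2)cos x
E_3pi/2 E_3pi/2 f = 2 - (5/2)sin x
D f = (5/2)cos x
E_alpha D f = (25/26)cos x - (30/13)sin x
(E_3pi/2 E_3pi/2 + E_alpha D) f = 2 + (25/26)cos x - (125/26)sin x

the result is g(x) = 2 + (25/26)cos x - (125/26)sin x
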